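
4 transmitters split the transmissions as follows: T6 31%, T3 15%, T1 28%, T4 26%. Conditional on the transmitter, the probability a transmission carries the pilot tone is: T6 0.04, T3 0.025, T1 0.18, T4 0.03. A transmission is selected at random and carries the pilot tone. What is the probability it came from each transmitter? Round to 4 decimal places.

By Bayes' rule, posterior ∝ prior × likelihood:
  T6: 0.31 × 0.04 = 0.0124
  T3: 0.15 × 0.025 = 0.00375
  T1: 0.28 × 0.18 = 0.0504
  T4: 0.26 × 0.03 = 0.0078
Total = 0.07435.
P(T6 | pilot) = 0.0124/0.07435 ≈ 0.1668
P(T3 | pilot) = 0.00375/0.07435 ≈ 0.0504
P(T1 | pilot) = 0.0504/0.07435 ≈ 0.6779
P(T4 | pilot) = 0.0078/0.07435 ≈ 0.1049
(Check: 0.1668+0.0504+0.6779+0.1049 = 1.0000.)

T6 0.1668, T3 0.0504, T1 0.6779, T4 0.1049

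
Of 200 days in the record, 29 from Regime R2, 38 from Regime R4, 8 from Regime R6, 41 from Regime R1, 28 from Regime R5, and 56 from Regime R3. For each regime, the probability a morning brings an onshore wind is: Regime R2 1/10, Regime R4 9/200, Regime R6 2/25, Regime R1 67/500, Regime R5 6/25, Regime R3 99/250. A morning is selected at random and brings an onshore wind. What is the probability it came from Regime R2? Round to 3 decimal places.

0.073

Unnormalized posteriors (prior × likelihood):
  Regime R2: 0.145 × 0.1 = 0.0145
  Regime R4: 0.19 × 0.045 = 0.00855
  Regime R6: 0.04 × 0.08 = 0.0032
  Regime R1: 0.205 × 0.134 = 0.02747
  Regime R5: 0.14 × 0.24 = 0.0336
  Regime R3: 0.28 × 0.396 = 0.11088
Total = 0.1982.
P(Regime R2 | evidence) = 0.0145 / 0.1982 ≈ 0.073.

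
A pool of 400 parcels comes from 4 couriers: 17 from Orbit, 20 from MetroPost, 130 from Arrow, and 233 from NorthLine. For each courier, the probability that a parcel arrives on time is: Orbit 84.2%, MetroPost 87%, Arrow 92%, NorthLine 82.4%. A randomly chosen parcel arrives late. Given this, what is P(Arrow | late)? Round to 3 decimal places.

0.183

Taking complements, P(late | each) = Orbit 0.158, MetroPost 0.13, Arrow 0.08, NorthLine 0.176.
Unnormalized posteriors (prior × likelihood):
  Orbit: 0.0425 × 0.158 = 0.006715
  MetroPost: 0.05 × 0.13 = 0.0065
  Arrow: 0.325 × 0.08 = 0.026
  NorthLine: 0.5825 × 0.176 = 0.10252
Total = 0.141735.
P(Arrow | evidence) = 0.026 / 0.141735 ≈ 0.183.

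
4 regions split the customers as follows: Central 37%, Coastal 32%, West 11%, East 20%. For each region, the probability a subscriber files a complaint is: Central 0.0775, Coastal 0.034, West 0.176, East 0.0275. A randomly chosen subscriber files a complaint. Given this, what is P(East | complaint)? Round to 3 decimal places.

0.085

Prior × likelihood for each hypothesis:
  Central: 0.37 × 0.0775 = 0.028675
  Coastal: 0.32 × 0.034 = 0.01088
  West: 0.11 × 0.176 = 0.01936
  East: 0.2 × 0.0275 = 0.0055
Total = 0.064415.
P(East | evidence) = 0.0055 / 0.064415 ≈ 0.085.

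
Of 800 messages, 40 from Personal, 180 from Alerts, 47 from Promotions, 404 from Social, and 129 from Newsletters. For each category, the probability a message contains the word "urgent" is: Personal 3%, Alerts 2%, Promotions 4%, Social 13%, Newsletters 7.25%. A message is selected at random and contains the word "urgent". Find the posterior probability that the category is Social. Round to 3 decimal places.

By Bayes' rule, posterior ∝ prior × likelihood:
  Personal: 0.05 × 0.03 = 0.0015
  Alerts: 0.225 × 0.02 = 0.0045
  Promotions: 0.05875 × 0.04 = 0.00235
  Social: 0.505 × 0.13 = 0.06565
  Newsletters: 0.16125 × 0.0725 = 0.011690625
Normalizing constant = 0.085690625.
P(Social | evidence) = 0.06565 / 0.085690625 ≈ 0.766.

0.766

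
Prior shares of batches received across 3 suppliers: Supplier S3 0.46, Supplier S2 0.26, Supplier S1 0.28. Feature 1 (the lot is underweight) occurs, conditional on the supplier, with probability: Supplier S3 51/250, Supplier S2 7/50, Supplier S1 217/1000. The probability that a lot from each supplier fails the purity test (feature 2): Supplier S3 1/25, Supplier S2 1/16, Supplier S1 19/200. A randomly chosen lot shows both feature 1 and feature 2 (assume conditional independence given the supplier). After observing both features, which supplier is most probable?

Supplier S1

By Bayes' rule, posterior ∝ prior × likelihood:
  Supplier S3: 0.46 × 0.204 × 0.04 = 0.0037536
  Supplier S2: 0.26 × 0.14 × 0.0625 = 0.002275
  Supplier S1: 0.28 × 0.217 × 0.095 = 0.0057722
Sum = 0.0118008.
Largest term belongs to Supplier S1, so Supplier S1 is most probable.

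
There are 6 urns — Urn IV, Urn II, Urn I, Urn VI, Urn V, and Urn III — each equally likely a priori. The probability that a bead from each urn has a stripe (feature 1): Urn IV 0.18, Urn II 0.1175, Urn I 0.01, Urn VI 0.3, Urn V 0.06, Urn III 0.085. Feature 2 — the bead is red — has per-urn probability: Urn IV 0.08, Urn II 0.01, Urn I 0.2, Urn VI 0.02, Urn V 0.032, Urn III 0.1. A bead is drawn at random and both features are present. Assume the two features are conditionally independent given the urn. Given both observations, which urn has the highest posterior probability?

Urn IV

With a uniform prior (1/6 each), posterior ∝ likelihood:
  Urn IV: 0.18 × 0.08 = 0.0144
  Urn II: 0.1175 × 0.01 = 0.001175
  Urn I: 0.01 × 0.2 = 0.002
  Urn VI: 0.3 × 0.02 = 0.006
  Urn V: 0.06 × 0.032 = 0.00192
  Urn III: 0.085 × 0.1 = 0.0085
Sum = 0.033995.
Largest term belongs to Urn IV, so Urn IV is most probable.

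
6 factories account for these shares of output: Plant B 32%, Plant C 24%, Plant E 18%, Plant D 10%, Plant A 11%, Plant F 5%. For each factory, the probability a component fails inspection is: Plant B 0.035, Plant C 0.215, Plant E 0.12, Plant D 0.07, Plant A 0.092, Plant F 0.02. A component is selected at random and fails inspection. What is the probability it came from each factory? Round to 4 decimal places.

Prior × likelihood for each hypothesis:
  Plant B: 0.32 × 0.035 = 0.0112
  Plant C: 0.24 × 0.215 = 0.0516
  Plant E: 0.18 × 0.12 = 0.0216
  Plant D: 0.1 × 0.07 = 0.007
  Plant A: 0.11 × 0.092 = 0.01012
  Plant F: 0.05 × 0.02 = 0.001
Normalizing constant = 0.10252.
P(Plant B | nonconforming) = 0.0112/0.10252 ≈ 0.1092
P(Plant C | nonconforming) = 0.0516/0.10252 ≈ 0.5033
P(Plant E | nonconforming) = 0.0216/0.10252 ≈ 0.2107
P(Plant D | nonconforming) = 0.007/0.10252 ≈ 0.0683
P(Plant A | nonconforming) = 0.01012/0.10252 ≈ 0.0987
P(Plant F | nonconforming) = 0.001/0.10252 ≈ 0.0098
(Check: 0.1092+0.5033+0.2107+0.0683+0.0987+0.0098 = 1.0000.)

Plant B 0.1092, Plant C 0.5033, Plant E 0.2107, Plant D 0.0683, Plant A 0.0987, Plant F 0.0098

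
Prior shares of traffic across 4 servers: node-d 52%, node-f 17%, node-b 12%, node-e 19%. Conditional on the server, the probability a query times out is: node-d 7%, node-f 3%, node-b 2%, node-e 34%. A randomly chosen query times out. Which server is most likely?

node-e

Unnormalized posteriors (prior × likelihood):
  node-d: 0.52 × 0.07 = 0.0364
  node-f: 0.17 × 0.03 = 0.0051
  node-b: 0.12 × 0.02 = 0.0024
  node-e: 0.19 × 0.34 = 0.0646
Total = 0.1085.
Largest term belongs to node-e, so node-e is most probable.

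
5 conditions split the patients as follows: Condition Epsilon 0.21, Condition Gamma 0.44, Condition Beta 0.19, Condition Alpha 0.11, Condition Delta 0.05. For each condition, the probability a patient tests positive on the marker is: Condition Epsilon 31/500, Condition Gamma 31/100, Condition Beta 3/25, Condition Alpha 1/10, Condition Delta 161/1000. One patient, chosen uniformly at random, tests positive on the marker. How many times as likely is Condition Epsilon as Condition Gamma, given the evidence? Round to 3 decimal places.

Compute prior × likelihood for every hypothesis:
  Condition Epsilon: 0.21 × 0.062 = 0.01302
  Condition Gamma: 0.44 × 0.31 = 0.1364
  Condition Beta: 0.19 × 0.12 = 0.0228
  Condition Alpha: 0.11 × 0.1 = 0.011
  Condition Delta: 0.05 × 0.161 = 0.00805
Sum = 0.19127.
The ratio is 0.01302 / 0.1364 (the normalizer cancels) = 0.095.

0.095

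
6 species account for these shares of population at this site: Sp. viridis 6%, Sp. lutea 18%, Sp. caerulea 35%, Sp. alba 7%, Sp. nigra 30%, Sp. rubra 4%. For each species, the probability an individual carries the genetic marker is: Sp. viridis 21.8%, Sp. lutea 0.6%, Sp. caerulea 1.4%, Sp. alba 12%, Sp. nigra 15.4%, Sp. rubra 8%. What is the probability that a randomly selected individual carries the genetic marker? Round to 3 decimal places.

By Bayes' rule, posterior ∝ prior × likelihood:
  Sp. viridis: 0.06 × 0.218 = 0.01308
  Sp. lutea: 0.18 × 0.006 = 0.00108
  Sp. caerulea: 0.35 × 0.014 = 0.0049
  Sp. alba: 0.07 × 0.12 = 0.0084
  Sp. nigra: 0.3 × 0.154 = 0.0462
  Sp. rubra: 0.04 × 0.08 = 0.0032
P(marker) = 0.01308 + 0.00108 + 0.0049 + 0.0084 + 0.0462 + 0.0032 = 0.07686 → 0.077.

0.077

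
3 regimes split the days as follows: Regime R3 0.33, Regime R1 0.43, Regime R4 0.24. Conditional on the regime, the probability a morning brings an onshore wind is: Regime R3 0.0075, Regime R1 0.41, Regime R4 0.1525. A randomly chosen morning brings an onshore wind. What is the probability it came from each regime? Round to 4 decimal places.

Compute prior × likelihood for every hypothesis:
  Regime R3: 0.33 × 0.0075 = 0.002475
  Regime R1: 0.43 × 0.41 = 0.1763
  Regime R4: 0.24 × 0.1525 = 0.0366
Sum = 0.215375.
P(Regime R3 | onshore) = 0.002475/0.215375 ≈ 0.0115
P(Regime R1 | onshore) = 0.1763/0.215375 ≈ 0.8186
P(Regime R4 | onshore) = 0.0366/0.215375 ≈ 0.1699
(Check: 0.0115+0.8186+0.1699 = 1.0000.)

Regime R3 0.0115, Regime R1 0.8186, Regime R4 0.1699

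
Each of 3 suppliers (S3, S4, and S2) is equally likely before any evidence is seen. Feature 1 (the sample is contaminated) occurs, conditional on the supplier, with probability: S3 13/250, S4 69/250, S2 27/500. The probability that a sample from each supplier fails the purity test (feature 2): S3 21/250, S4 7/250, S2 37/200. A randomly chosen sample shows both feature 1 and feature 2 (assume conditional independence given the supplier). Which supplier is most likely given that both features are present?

S2

Since the prior is uniform, the posterior is proportional to the likelihood:
  S3: 0.052 × 0.084 = 0.004368
  S4: 0.276 × 0.028 = 0.007728
  S2: 0.054 × 0.185 = 0.00999
Total = 0.022086.
Largest term belongs to S2, so S2 is most probable.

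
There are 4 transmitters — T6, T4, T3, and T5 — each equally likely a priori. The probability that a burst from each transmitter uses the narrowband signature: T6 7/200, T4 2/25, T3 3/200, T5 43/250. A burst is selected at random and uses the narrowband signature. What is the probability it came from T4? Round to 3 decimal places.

With a uniform prior (1/4 each), posterior ∝ likelihood:
  T6: 0.035
  T4: 0.08
  T3: 0.015
  T5: 0.172
Total = 0.302.
P(T4 | evidence) = 0.08 / 0.302 ≈ 0.265.

0.265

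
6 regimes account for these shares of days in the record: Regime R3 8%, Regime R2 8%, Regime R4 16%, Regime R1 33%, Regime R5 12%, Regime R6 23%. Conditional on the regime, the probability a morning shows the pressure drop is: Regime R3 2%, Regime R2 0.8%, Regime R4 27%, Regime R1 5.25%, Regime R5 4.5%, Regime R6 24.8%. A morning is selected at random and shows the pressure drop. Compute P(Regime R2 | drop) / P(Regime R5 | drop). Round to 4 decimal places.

0.1185

Prior × likelihood for each hypothesis:
  Regime R3: 0.08 × 0.02 = 0.0016
  Regime R2: 0.08 × 0.008 = 0.00064
  Regime R4: 0.16 × 0.27 = 0.0432
  Regime R1: 0.33 × 0.0525 = 0.017325
  Regime R5: 0.12 × 0.045 = 0.0054
  Regime R6: 0.23 × 0.248 = 0.05704
Total = 0.125205.
The ratio is 0.00064 / 0.0054 (the normalizer cancels) = 0.1185.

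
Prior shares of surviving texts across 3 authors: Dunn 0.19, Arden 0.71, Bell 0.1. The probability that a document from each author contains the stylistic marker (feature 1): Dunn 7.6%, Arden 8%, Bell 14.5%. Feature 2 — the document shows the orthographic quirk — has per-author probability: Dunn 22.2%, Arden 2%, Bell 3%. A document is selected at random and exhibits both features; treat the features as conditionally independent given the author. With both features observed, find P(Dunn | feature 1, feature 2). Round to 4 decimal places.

0.6711

Unnormalized posteriors (prior × likelihood):
  Dunn: 0.19 × 0.076 × 0.222 = 0.00320568
  Arden: 0.71 × 0.08 × 0.02 = 0.001136
  Bell: 0.1 × 0.145 × 0.03 = 0.000435
Total = 0.00477668.
P(Dunn | evidence) = 0.00320568 / 0.00477668 ≈ 0.6711.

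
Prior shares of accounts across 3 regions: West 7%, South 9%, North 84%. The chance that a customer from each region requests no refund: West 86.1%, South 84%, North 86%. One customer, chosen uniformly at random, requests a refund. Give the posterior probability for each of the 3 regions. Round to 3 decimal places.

West 0.069, South 0.102, North 0.830

Taking complements, P(refund | each) = West 0.139, South 0.16, North 0.14.
By Bayes' rule, posterior ∝ prior × likelihood:
  West: 0.07 × 0.139 = 0.00973
  South: 0.09 × 0.16 = 0.0144
  North: 0.84 × 0.14 = 0.1176
Total = 0.14173.
P(West | refund) = 0.00973/0.14173 ≈ 0.069
P(South | refund) = 0.0144/0.14173 ≈ 0.102
P(North | refund) = 0.1176/0.14173 ≈ 0.830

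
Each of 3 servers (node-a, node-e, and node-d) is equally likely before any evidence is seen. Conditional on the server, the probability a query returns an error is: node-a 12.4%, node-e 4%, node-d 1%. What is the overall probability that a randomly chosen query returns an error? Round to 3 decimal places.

Since the prior is uniform, the posterior is proportional to the likelihood:
  node-a: 0.124
  node-e: 0.04
  node-d: 0.01
P(error) = (1/3) × (0.124 + 0.04 + 0.01) = 0.174/3 ≈ 0.058.

0.058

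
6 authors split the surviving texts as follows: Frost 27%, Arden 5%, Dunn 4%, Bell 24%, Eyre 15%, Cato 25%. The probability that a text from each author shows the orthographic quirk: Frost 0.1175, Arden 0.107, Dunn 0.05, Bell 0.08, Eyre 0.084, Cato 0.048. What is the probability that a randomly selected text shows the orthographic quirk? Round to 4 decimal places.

Compute prior × likelihood for every hypothesis:
  Frost: 0.27 × 0.1175 = 0.031725
  Arden: 0.05 × 0.107 = 0.00535
  Dunn: 0.04 × 0.05 = 0.002
  Bell: 0.24 × 0.08 = 0.0192
  Eyre: 0.15 × 0.084 = 0.0126
  Cato: 0.25 × 0.048 = 0.012
P(quirk) = 0.031725 + 0.00535 + 0.002 + 0.0192 + 0.0126 + 0.012 = 0.082875 → 0.0829.

0.0829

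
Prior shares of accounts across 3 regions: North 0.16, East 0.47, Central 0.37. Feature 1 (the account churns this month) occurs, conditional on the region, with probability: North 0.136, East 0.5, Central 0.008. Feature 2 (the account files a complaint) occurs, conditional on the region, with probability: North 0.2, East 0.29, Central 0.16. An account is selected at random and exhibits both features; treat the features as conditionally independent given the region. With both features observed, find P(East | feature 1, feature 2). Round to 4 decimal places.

0.9339

By Bayes' rule, posterior ∝ prior × likelihood:
  North: 0.16 × 0.136 × 0.2 = 0.004352
  East: 0.47 × 0.5 × 0.29 = 0.06815
  Central: 0.37 × 0.008 × 0.16 = 0.0004736
Sum = 0.0729756.
P(East | evidence) = 0.06815 / 0.0729756 ≈ 0.9339.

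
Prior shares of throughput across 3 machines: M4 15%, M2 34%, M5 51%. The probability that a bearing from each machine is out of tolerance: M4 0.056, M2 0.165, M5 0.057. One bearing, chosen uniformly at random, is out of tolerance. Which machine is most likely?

M2

Prior × likelihood for each hypothesis:
  M4: 0.15 × 0.056 = 0.0084
  M2: 0.34 × 0.165 = 0.0561
  M5: 0.51 × 0.057 = 0.02907
Normalizing constant = 0.09357.
Largest term belongs to M2, so M2 is most probable.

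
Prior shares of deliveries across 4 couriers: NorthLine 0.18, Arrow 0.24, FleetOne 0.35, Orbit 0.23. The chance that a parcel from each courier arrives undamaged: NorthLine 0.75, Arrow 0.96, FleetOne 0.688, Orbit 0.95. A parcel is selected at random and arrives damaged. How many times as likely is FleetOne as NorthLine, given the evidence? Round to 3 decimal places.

2.427

Taking complements, P(damaged | each) = NorthLine 0.25, Arrow 0.04, FleetOne 0.312, Orbit 0.05.
Unnormalized posteriors (prior × likelihood):
  NorthLine: 0.18 × 0.25 = 0.045
  Arrow: 0.24 × 0.04 = 0.0096
  FleetOne: 0.35 × 0.312 = 0.1092
  Orbit: 0.23 × 0.05 = 0.0115
Sum = 0.1753.
The ratio is 0.1092 / 0.045 (the normalizer cancels) = 2.427.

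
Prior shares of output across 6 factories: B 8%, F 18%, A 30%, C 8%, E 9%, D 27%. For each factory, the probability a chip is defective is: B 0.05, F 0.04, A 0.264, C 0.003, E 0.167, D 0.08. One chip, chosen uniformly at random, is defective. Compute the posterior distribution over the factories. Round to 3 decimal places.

B 0.031, F 0.057, A 0.622, C 0.002, E 0.118, D 0.170

Compute prior × likelihood for every hypothesis:
  B: 0.08 × 0.05 = 0.004
  F: 0.18 × 0.04 = 0.0072
  A: 0.3 × 0.264 = 0.0792
  C: 0.08 × 0.003 = 0.00024
  E: 0.09 × 0.167 = 0.01503
  D: 0.27 × 0.08 = 0.0216
Normalizing constant = 0.12727.
P(B | defective) = 0.004/0.12727 ≈ 0.031
P(F | defective) = 0.0072/0.12727 ≈ 0.057
P(A | defective) = 0.0792/0.12727 ≈ 0.622
P(C | defective) = 0.00024/0.12727 ≈ 0.002
P(E | defective) = 0.01503/0.12727 ≈ 0.118
P(D | defective) = 0.0216/0.12727 ≈ 0.170
(Check: 0.031+0.057+0.622+0.002+0.118+0.170 = 1.000.)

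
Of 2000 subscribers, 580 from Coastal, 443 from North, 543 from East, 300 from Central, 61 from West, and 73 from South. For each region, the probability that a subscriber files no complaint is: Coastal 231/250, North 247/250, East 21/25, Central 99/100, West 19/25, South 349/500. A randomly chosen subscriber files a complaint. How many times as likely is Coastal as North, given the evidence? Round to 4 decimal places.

8.2919

Taking complements, P(complaint | each) = Coastal 0.076, North 0.012, East 0.16, Central 0.01, West 0.24, South 0.302.
Compute prior × likelihood for every hypothesis:
  Coastal: 0.29 × 0.076 = 0.02204
  North: 0.2215 × 0.012 = 0.002658
  East: 0.2715 × 0.16 = 0.04344
  Central: 0.15 × 0.01 = 0.0015
  West: 0.0305 × 0.24 = 0.00732
  South: 0.0365 × 0.302 = 0.011023
Normalizing constant = 0.087981.
The ratio is 0.02204 / 0.002658 (the normalizer cancels) = 8.2919.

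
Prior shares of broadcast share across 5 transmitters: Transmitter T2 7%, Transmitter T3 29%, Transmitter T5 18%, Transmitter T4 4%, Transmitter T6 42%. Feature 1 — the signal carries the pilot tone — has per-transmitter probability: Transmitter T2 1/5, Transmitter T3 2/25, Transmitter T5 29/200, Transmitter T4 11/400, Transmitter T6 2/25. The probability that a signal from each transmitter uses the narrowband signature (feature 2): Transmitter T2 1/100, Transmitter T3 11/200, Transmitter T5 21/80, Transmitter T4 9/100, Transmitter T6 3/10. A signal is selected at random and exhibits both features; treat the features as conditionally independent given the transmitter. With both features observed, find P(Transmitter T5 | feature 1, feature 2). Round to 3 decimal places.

0.371

Prior × likelihood for each hypothesis:
  Transmitter T2: 0.07 × 0.2 × 0.01 = 0.00014
  Transmitter T3: 0.29 × 0.08 × 0.055 = 0.001276
  Transmitter T5: 0.18 × 0.145 × 0.2625 = 0.00685125
  Transmitter T4: 0.04 × 0.0275 × 0.09 = 0.000099
  Transmitter T6: 0.42 × 0.08 × 0.3 = 0.01008
Total = 0.01844625.
P(Transmitter T5 | evidence) = 0.00685125 / 0.01844625 ≈ 0.371.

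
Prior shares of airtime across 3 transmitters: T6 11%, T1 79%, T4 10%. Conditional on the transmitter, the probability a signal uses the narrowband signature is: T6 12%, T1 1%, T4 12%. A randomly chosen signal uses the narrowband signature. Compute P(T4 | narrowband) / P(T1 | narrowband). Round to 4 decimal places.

By Bayes' rule, posterior ∝ prior × likelihood:
  T6: 0.11 × 0.12 = 0.0132
  T1: 0.79 × 0.01 = 0.0079
  T4: 0.1 × 0.12 = 0.012
Total = 0.0331.
The ratio is 0.012 / 0.0079 (the normalizer cancels) = 1.5190.

1.5190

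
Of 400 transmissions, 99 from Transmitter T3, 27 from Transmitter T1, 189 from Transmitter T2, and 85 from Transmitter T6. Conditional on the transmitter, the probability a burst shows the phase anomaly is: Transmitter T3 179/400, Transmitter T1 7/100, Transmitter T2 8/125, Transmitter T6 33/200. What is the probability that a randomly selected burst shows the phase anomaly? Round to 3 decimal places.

0.181

Unnormalized posteriors (prior × likelihood):
  Transmitter T3: 0.2475 × 0.4475 = 0.11075625
  Transmitter T1: 0.0675 × 0.07 = 0.004725
  Transmitter T2: 0.4725 × 0.064 = 0.03024
  Transmitter T6: 0.2125 × 0.165 = 0.0350625
P(anomaly) = 0.11075625 + 0.004725 + 0.03024 + 0.0350625 = 0.18078375 → 0.181.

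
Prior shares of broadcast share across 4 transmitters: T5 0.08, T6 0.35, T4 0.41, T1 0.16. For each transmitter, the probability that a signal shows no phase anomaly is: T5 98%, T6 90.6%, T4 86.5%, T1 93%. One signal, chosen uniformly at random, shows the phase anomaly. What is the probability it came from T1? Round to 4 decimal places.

Taking complements, P(anomaly | each) = T5 0.02, T6 0.094, T4 0.135, T1 0.07.
Compute prior × likelihood for every hypothesis:
  T5: 0.08 × 0.02 = 0.0016
  T6: 0.35 × 0.094 = 0.0329
  T4: 0.41 × 0.135 = 0.05535
  T1: 0.16 × 0.07 = 0.0112
Total = 0.10105.
P(T1 | evidence) = 0.0112 / 0.10105 ≈ 0.1108.

0.1108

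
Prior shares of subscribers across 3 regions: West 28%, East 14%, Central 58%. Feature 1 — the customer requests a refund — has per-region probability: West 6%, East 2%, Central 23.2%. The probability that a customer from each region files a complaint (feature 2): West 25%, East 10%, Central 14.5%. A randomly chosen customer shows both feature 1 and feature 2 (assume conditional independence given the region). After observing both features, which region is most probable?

Prior × likelihood for each hypothesis:
  West: 0.28 × 0.06 × 0.25 = 0.0042
  East: 0.14 × 0.02 × 0.1 = 0.00028
  Central: 0.58 × 0.232 × 0.145 = 0.0195112
Sum = 0.0239912.
Largest term belongs to Central, so Central is most probable.

Central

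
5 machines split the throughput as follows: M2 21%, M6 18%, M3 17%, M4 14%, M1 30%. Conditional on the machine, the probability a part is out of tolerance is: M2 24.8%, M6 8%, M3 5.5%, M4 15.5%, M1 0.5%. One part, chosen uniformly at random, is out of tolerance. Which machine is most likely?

M2

By Bayes' rule, posterior ∝ prior × likelihood:
  M2: 0.21 × 0.248 = 0.05208
  M6: 0.18 × 0.08 = 0.0144
  M3: 0.17 × 0.055 = 0.00935
  M4: 0.14 × 0.155 = 0.0217
  M1: 0.3 × 0.005 = 0.0015
Total = 0.09903.
Largest term belongs to M2, so M2 is most probable.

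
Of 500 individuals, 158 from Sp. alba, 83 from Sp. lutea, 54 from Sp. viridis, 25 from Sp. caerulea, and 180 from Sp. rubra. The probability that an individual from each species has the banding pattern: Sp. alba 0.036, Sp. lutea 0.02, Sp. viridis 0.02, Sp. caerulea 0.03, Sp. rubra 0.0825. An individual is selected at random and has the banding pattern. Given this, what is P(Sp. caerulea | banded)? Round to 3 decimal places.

0.031

By Bayes' rule, posterior ∝ prior × likelihood:
  Sp. alba: 0.316 × 0.036 = 0.011376
  Sp. lutea: 0.166 × 0.02 = 0.00332
  Sp. viridis: 0.108 × 0.02 = 0.00216
  Sp. caerulea: 0.05 × 0.03 = 0.0015
  Sp. rubra: 0.36 × 0.0825 = 0.0297
Normalizing constant = 0.048056.
P(Sp. caerulea | evidence) = 0.0015 / 0.048056 ≈ 0.031.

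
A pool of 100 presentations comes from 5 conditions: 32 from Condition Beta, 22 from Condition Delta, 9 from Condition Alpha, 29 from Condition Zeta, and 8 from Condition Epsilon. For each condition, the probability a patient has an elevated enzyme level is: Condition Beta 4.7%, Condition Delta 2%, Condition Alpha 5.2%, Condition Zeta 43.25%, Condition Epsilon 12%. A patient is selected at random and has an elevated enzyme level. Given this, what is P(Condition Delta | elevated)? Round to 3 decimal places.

Prior × likelihood for each hypothesis:
  Condition Beta: 0.32 × 0.047 = 0.01504
  Condition Delta: 0.22 × 0.02 = 0.0044
  Condition Alpha: 0.09 × 0.052 = 0.00468
  Condition Zeta: 0.29 × 0.4325 = 0.125425
  Condition Epsilon: 0.08 × 0.12 = 0.0096
Total = 0.159145.
P(Condition Delta | evidence) = 0.0044 / 0.159145 ≈ 0.028.

0.028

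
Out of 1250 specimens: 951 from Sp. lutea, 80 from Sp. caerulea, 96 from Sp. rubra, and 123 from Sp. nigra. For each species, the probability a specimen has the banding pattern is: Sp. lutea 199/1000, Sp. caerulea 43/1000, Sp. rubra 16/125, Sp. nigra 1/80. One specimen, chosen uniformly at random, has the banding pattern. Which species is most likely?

By Bayes' rule, posterior ∝ prior × likelihood:
  Sp. lutea: 0.7608 × 0.199 = 0.1513992
  Sp. caerulea: 0.064 × 0.043 = 0.002752
  Sp. rubra: 0.0768 × 0.128 = 0.0098304
  Sp. nigra: 0.0984 × 0.0125 = 0.00123
Sum = 0.1652116.
Largest term belongs to Sp. lutea, so Sp. lutea is most probable.

Sp. lutea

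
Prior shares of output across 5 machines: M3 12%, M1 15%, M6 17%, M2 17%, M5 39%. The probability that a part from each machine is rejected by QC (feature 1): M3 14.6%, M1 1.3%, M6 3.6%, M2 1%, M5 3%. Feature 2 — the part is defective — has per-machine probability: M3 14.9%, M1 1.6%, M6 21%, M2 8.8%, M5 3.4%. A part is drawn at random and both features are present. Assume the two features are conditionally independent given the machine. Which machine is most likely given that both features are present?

M3

Prior × likelihood for each hypothesis:
  M3: 0.12 × 0.146 × 0.149 = 0.00261048
  M1: 0.15 × 0.013 × 0.016 = 0.0000312
  M6: 0.17 × 0.036 × 0.21 = 0.0012852
  M2: 0.17 × 0.01 × 0.088 = 0.0001496
  M5: 0.39 × 0.03 × 0.034 = 0.0003978
Sum = 0.00447428.
Largest term belongs to M3, so M3 is most probable.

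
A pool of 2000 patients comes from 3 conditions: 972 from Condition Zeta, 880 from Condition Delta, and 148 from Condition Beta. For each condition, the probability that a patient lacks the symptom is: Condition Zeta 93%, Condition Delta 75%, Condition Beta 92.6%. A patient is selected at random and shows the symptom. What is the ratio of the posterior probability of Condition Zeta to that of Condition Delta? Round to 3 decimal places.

0.309

Taking complements, P(symptomatic | each) = Condition Zeta 0.07, Condition Delta 0.25, Condition Beta 0.074.
Compute prior × likelihood for every hypothesis:
  Condition Zeta: 0.486 × 0.07 = 0.03402
  Condition Delta: 0.44 × 0.25 = 0.11
  Condition Beta: 0.074 × 0.074 = 0.005476
Sum = 0.149496.
The ratio is 0.03402 / 0.11 (the normalizer cancels) = 0.309.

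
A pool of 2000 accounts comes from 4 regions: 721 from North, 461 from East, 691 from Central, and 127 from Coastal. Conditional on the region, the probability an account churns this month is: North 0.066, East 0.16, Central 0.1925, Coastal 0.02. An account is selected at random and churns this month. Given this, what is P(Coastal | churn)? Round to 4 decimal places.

Prior × likelihood for each hypothesis:
  North: 0.3605 × 0.066 = 0.023793
  East: 0.2305 × 0.16 = 0.03688
  Central: 0.3455 × 0.1925 = 0.06650875
  Coastal: 0.0635 × 0.02 = 0.00127
Normalizing constant = 0.12845175.
P(Coastal | evidence) = 0.00127 / 0.12845175 ≈ 0.0099.

0.0099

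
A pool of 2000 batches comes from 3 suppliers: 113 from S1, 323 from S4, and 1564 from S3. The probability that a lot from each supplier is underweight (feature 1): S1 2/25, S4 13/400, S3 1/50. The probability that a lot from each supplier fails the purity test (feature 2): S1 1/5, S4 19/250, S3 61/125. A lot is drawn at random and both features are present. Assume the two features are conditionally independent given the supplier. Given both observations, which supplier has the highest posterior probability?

Compute prior × likelihood for every hypothesis:
  S1: 0.0565 × 0.08 × 0.2 = 0.000904
  S4: 0.1615 × 0.0325 × 0.076 = 0.000398905
  S3: 0.782 × 0.02 × 0.488 = 0.00763232
Sum = 0.008935225.
Largest term belongs to S3, so S3 is most probable.

S3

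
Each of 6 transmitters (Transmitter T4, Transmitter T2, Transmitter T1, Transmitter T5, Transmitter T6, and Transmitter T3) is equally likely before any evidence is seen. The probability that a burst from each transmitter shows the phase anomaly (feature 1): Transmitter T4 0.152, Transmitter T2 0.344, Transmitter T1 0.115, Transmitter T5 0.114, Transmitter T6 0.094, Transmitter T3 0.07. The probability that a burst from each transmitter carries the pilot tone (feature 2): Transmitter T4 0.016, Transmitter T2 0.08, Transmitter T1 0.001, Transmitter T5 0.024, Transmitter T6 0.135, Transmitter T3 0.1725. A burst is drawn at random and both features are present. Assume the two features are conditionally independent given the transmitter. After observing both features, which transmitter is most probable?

With a uniform prior (1/6 each), posterior ∝ likelihood:
  Transmitter T4: 0.152 × 0.016 = 0.002432
  Transmitter T2: 0.344 × 0.08 = 0.02752
  Transmitter T1: 0.115 × 0.001 = 0.000115
  Transmitter T5: 0.114 × 0.024 = 0.002736
  Transmitter T6: 0.094 × 0.135 = 0.01269
  Transmitter T3: 0.07 × 0.1725 = 0.012075
Total = 0.057568.
Largest term belongs to Transmitter T2, so Transmitter T2 is most probable.

Transmitter T2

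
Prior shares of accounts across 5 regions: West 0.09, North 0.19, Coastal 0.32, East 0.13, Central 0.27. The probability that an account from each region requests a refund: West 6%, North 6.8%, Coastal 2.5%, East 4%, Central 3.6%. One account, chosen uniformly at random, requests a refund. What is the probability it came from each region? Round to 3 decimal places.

West 0.131, North 0.313, Coastal 0.194, East 0.126, Central 0.236

Prior × likelihood for each hypothesis:
  West: 0.09 × 0.06 = 0.0054
  North: 0.19 × 0.068 = 0.01292
  Coastal: 0.32 × 0.025 = 0.008
  East: 0.13 × 0.04 = 0.0052
  Central: 0.27 × 0.036 = 0.00972
Sum = 0.04124.
P(West | refund) = 0.0054/0.04124 ≈ 0.131
P(North | refund) = 0.01292/0.04124 ≈ 0.313
P(Coastal | refund) = 0.008/0.04124 ≈ 0.194
P(East | refund) = 0.0052/0.04124 ≈ 0.126
P(Central | refund) = 0.00972/0.04124 ≈ 0.236
(Check: 0.131+0.313+0.194+0.126+0.236 = 1.000.)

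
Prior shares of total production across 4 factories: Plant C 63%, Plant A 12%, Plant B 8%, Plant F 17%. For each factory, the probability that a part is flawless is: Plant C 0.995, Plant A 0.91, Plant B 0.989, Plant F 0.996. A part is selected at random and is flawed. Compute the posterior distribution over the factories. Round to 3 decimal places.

Plant C 0.203, Plant A 0.696, Plant B 0.057, Plant F 0.044

Taking complements, P(flawed | each) = Plant C 0.005, Plant A 0.09, Plant B 0.011, Plant F 0.004.
Prior × likelihood for each hypothesis:
  Plant C: 0.63 × 0.005 = 0.00315
  Plant A: 0.12 × 0.09 = 0.0108
  Plant B: 0.08 × 0.011 = 0.00088
  Plant F: 0.17 × 0.004 = 0.00068
Total = 0.01551.
P(Plant C | flawed) = 0.00315/0.01551 ≈ 0.203
P(Plant A | flawed) = 0.0108/0.01551 ≈ 0.696
P(Plant B | flawed) = 0.00088/0.01551 ≈ 0.057
P(Plant F | flawed) = 0.00068/0.01551 ≈ 0.044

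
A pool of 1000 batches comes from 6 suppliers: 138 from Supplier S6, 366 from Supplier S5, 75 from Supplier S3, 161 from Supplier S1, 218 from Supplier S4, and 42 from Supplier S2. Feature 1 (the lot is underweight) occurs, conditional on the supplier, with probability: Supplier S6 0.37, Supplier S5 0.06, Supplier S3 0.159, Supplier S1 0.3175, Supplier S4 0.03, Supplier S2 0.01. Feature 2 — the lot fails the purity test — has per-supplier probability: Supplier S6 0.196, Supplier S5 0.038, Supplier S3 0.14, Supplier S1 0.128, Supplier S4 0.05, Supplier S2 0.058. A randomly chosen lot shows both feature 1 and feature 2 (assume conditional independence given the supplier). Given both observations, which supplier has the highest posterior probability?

Prior × likelihood for each hypothesis:
  Supplier S6: 0.138 × 0.37 × 0.196 = 0.01000776
  Supplier S5: 0.366 × 0.06 × 0.038 = 0.00083448
  Supplier S3: 0.075 × 0.159 × 0.14 = 0.0016695
  Supplier S1: 0.161 × 0.3175 × 0.128 = 0.00654304
  Supplier S4: 0.218 × 0.03 × 0.05 = 0.000327
  Supplier S2: 0.042 × 0.01 × 0.058 = 0.00002436
Sum = 0.01940614.
Largest term belongs to Supplier S6, so Supplier S6 is most probable.

Supplier S6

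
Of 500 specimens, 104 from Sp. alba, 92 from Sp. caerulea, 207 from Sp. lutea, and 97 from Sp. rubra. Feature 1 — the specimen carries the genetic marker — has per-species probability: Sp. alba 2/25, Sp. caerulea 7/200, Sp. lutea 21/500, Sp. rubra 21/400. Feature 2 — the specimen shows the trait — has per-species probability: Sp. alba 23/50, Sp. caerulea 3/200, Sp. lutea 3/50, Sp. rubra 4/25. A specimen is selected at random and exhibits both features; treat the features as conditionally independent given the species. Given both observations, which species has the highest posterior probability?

Sp. alba

By Bayes' rule, posterior ∝ prior × likelihood:
  Sp. alba: 0.208 × 0.08 × 0.46 = 0.0076544
  Sp. caerulea: 0.184 × 0.035 × 0.015 = 0.0000966
  Sp. lutea: 0.414 × 0.042 × 0.06 = 0.00104328
  Sp. rubra: 0.194 × 0.0525 × 0.16 = 0.0016296
Total = 0.01042388.
Largest term belongs to Sp. alba, so Sp. alba is most probable.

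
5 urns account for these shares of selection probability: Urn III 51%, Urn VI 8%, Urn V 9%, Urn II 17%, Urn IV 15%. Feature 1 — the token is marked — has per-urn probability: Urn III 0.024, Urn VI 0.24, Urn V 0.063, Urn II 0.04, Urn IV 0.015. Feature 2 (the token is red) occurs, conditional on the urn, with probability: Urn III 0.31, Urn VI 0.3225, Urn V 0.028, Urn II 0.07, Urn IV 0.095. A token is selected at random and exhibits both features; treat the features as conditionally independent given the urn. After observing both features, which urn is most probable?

Urn VI

By Bayes' rule, posterior ∝ prior × likelihood:
  Urn III: 0.51 × 0.024 × 0.31 = 0.0037944
  Urn VI: 0.08 × 0.24 × 0.3225 = 0.006192
  Urn V: 0.09 × 0.063 × 0.028 = 0.00015876
  Urn II: 0.17 × 0.04 × 0.07 = 0.000476
  Urn IV: 0.15 × 0.015 × 0.095 = 0.00021375
Total = 0.01083491.
Largest term belongs to Urn VI, so Urn VI is most probable.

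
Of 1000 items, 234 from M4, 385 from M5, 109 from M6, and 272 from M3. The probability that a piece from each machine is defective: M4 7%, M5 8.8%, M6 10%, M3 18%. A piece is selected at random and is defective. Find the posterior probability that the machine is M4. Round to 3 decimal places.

Compute prior × likelihood for every hypothesis:
  M4: 0.234 × 0.07 = 0.01638
  M5: 0.385 × 0.088 = 0.03388
  M6: 0.109 × 0.1 = 0.0109
  M3: 0.272 × 0.18 = 0.04896
Total = 0.11012.
P(M4 | evidence) = 0.01638 / 0.11012 ≈ 0.149.

0.149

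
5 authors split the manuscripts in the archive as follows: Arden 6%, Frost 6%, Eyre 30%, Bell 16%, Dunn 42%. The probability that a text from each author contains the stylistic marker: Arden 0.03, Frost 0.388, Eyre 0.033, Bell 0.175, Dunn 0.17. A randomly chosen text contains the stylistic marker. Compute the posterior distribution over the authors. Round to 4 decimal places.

Arden 0.0134, Frost 0.1732, Eyre 0.0737, Bell 0.2084, Dunn 0.5313

Prior × likelihood for each hypothesis:
  Arden: 0.06 × 0.03 = 0.0018
  Frost: 0.06 × 0.388 = 0.02328
  Eyre: 0.3 × 0.033 = 0.0099
  Bell: 0.16 × 0.175 = 0.028
  Dunn: 0.42 × 0.17 = 0.0714
Sum = 0.13438.
P(Arden | marker) = 0.0018/0.13438 ≈ 0.0134
P(Frost | marker) = 0.02328/0.13438 ≈ 0.1732
P(Eyre | marker) = 0.0099/0.13438 ≈ 0.0737
P(Bell | marker) = 0.028/0.13438 ≈ 0.2084
P(Dunn | marker) = 0.0714/0.13438 ≈ 0.5313
(Check: 0.0134+0.1732+0.0737+0.2084+0.5313 = 1.0000.)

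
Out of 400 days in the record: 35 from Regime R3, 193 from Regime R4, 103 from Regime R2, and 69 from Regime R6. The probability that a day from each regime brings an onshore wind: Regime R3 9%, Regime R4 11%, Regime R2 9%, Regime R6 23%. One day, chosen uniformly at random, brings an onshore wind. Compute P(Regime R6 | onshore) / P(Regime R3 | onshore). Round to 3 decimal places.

By Bayes' rule, posterior ∝ prior × likelihood:
  Regime R3: 0.0875 × 0.09 = 0.007875
  Regime R4: 0.4825 × 0.11 = 0.053075
  Regime R2: 0.2575 × 0.09 = 0.023175
  Regime R6: 0.1725 × 0.23 = 0.039675
Normalizing constant = 0.1238.
The ratio is 0.039675 / 0.007875 (the normalizer cancels) = 5.038.

5.038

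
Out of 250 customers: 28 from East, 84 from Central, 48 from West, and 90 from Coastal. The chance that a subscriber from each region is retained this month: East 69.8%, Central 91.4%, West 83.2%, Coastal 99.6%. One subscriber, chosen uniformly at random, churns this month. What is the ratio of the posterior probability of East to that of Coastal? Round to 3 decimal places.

23.489

Taking complements, P(churn | each) = East 0.302, Central 0.086, West 0.168, Coastal 0.004.
Unnormalized posteriors (prior × likelihood):
  East: 0.112 × 0.302 = 0.033824
  Central: 0.336 × 0.086 = 0.028896
  West: 0.192 × 0.168 = 0.032256
  Coastal: 0.36 × 0.004 = 0.00144
Normalizing constant = 0.096416.
The ratio is 0.033824 / 0.00144 (the normalizer cancels) = 23.489.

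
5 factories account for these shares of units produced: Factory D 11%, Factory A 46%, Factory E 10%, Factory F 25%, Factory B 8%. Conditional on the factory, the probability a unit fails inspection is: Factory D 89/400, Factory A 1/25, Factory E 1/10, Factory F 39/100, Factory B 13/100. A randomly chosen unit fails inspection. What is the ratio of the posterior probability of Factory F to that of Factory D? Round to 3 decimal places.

3.984

Unnormalized posteriors (prior × likelihood):
  Factory D: 0.11 × 0.2225 = 0.024475
  Factory A: 0.46 × 0.04 = 0.0184
  Factory E: 0.1 × 0.1 = 0.01
  Factory F: 0.25 × 0.39 = 0.0975
  Factory B: 0.08 × 0.13 = 0.0104
Sum = 0.160775.
The ratio is 0.0975 / 0.024475 (the normalizer cancels) = 3.984.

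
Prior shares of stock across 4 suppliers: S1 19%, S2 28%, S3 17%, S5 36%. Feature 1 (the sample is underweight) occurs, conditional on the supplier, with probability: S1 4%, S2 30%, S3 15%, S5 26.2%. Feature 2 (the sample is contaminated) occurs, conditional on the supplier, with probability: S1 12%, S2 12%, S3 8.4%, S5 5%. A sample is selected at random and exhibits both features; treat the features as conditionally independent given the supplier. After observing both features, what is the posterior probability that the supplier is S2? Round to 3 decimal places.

Unnormalized posteriors (prior × likelihood):
  S1: 0.19 × 0.04 × 0.12 = 0.000912
  S2: 0.28 × 0.3 × 0.12 = 0.01008
  S3: 0.17 × 0.15 × 0.084 = 0.002142
  S5: 0.36 × 0.262 × 0.05 = 0.004716
Normalizing constant = 0.01785.
P(S2 | evidence) = 0.01008 / 0.01785 ≈ 0.565.

0.565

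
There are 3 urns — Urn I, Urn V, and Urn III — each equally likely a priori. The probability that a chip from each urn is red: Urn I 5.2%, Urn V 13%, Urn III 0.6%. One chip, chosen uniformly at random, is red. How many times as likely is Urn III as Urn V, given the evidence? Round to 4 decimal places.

Since the prior is uniform, the posterior is proportional to the likelihood:
  Urn I: 0.052
  Urn V: 0.13
  Urn III: 0.006
Total = 0.188.
The ratio is 0.006 / 0.13 (the normalizer cancels) = 0.0462.

0.0462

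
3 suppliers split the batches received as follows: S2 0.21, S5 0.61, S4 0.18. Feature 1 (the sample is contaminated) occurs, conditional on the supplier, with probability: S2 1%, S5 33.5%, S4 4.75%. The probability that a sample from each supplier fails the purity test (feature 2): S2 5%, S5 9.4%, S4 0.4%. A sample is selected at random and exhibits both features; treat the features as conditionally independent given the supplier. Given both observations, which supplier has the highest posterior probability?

S5

Prior × likelihood for each hypothesis:
  S2: 0.21 × 0.01 × 0.05 = 0.000105
  S5: 0.61 × 0.335 × 0.094 = 0.0192089
  S4: 0.18 × 0.0475 × 0.004 = 0.0000342
Normalizing constant = 0.0193481.
Largest term belongs to S5, so S5 is most probable.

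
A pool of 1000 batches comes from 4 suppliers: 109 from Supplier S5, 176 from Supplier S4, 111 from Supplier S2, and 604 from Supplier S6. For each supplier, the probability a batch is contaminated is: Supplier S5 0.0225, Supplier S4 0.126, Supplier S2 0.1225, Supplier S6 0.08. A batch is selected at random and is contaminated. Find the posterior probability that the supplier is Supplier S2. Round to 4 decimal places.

Prior × likelihood for each hypothesis:
  Supplier S5: 0.109 × 0.0225 = 0.0024525
  Supplier S4: 0.176 × 0.126 = 0.022176
  Supplier S2: 0.111 × 0.1225 = 0.0135975
  Supplier S6: 0.604 × 0.08 = 0.04832
Normalizing constant = 0.086546.
P(Supplier S2 | evidence) = 0.0135975 / 0.086546 ≈ 0.1571.

0.1571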